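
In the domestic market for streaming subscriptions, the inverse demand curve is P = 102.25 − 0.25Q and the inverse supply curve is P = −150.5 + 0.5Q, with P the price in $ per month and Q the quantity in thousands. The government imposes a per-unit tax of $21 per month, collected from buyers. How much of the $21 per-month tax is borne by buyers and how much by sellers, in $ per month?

Buyers bear $7 per month; sellers bear $14 per month.

Rewrite in direct form: Qd = 409 − 4P and Qs = 2P + 301.
Without the tax, 409 − 4P = 2P + 301 gives 6P = 108, so P* = $18 and Q* = 337.
With the tax collected from buyers, demand (in seller-price terms) shifts: Qd = 409 − 4(P + 21).
New equilibrium: buyers pay $25, sellers receive $4, Q = 309. (Wedge: Pb − Ps = 21.)
Burden on buyers: $7; on sellers: $14. (They sum to $21.)
The less price-elastic side of the market bears the larger share of a per-unit tax.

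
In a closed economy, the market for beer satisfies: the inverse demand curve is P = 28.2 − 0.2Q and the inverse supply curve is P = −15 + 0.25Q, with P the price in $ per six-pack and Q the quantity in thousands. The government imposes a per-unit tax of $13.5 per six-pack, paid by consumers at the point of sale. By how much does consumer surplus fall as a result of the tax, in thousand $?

Rewrite in direct form: Qd = 141 − 5P and Qs = 4P + 60.
Without the tax, 141 − 5P = 4P + 60 gives 9P = 81, so P* = $9 and Q* = 96.
With the tax collected from consumers, demand (in seller-price terms) shifts: Qd = 141 − 5(P + 13.5).
Solving gives Q = 66 with consumers paying $15 and producers receiving $1.5 (the $13.5 wedge).
ΔCS is the trapezoid between Q = 66 and Q = 96 of height $6: ½ · (96 + 66) · 6 = $486.

Consumer surplus falls by $486 thousand.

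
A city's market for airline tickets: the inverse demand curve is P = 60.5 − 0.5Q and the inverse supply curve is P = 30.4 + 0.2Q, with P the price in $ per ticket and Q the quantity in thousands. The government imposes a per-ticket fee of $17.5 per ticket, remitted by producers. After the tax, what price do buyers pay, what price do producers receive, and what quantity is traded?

Rewrite in direct form: Qd = 121 − 2P and Qs = 5P − 152.
Without the tax, 121 − 2P = 5P − 152 gives 7P = 273, so P* = $39 and Q* = 43.
With the tax collected from producers, supply shifts: Qs = 5(P − 17.5) − 152.
Solving gives Q = 18 with buyers paying $51.5 and producers receiving $34 (the $17.5 wedge).
The less price-elastic side of the market bears the larger share of a per-unit tax.

Buyers pay $51.5; producers receive $34; quantity = 18.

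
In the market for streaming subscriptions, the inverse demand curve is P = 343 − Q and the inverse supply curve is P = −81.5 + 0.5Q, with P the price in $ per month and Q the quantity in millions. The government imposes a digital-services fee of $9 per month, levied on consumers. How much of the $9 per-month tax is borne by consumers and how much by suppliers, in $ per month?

Consumers bear $6 per month; suppliers bear $3 per month.

Inverting to Q(P) form: Qd = 343 − P; Qs = 2P + 163.
Without the tax, 343 − P = 2P + 163 gives 3P = 180, so P* = $60 and Q* = 283.
With the tax collected from consumers, demand (in seller-price terms) shifts: Qd = 343 − (P + 9).
Solving gives Q = 277 with consumers paying $66 and suppliers receiving $57 (the $9 wedge).
Burden on consumers: $6; on suppliers: $3. (They sum to $9.)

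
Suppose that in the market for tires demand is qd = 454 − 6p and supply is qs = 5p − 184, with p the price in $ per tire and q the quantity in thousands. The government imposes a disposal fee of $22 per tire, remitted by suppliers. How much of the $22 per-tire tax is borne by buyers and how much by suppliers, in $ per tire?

Without the tax, 454 − 6p = 5p − 184 gives 11p = 638, so p* = $58 and q* = 106.
With the tax collected from suppliers, supply shifts: qs = 5(p − 22) − 184.
New equilibrium: buyers pay $68, suppliers receive $46, q = 46. (Wedge: pb − ps = 22.)
Burden on buyers: $10; on suppliers: $12. (They sum to $22.)
The less price-elastic side of the market bears the larger share of a per-unit tax.

Buyers bear $10 per tire; suppliers bear $12 per tire.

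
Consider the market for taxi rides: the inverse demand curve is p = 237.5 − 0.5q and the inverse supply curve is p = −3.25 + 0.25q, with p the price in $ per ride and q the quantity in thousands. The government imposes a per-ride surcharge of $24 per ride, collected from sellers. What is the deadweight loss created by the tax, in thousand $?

Deadweight loss = $384 thousand.

Rewrite in direct form: qd = 475 − 2p and qs = 4p + 13.
Before the tax: set 475 − 2p = 4p + 13 → p* = $77, q* = 321.
With the tax collected from sellers, supply shifts: qs = 4(p − 24) + 13.
New equilibrium: buyers pay $93, sellers receive $69, q = 289. (Wedge: pb − ps = 24.)
Quantity falls by |ΔQ| = |321 − 289| = 32.
DWL = ½ · t · |ΔQ| = ½ · 24 · 32 = $384.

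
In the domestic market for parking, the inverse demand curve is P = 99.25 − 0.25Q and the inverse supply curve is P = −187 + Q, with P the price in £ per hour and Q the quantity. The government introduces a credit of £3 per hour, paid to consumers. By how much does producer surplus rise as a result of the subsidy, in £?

Rewrite in direct form: Qd = 397 − 4P and Qs = P + 187.
Without the subsidy, 397 − 4P = P + 187 gives 5P = 210, so P* = £42 and Q* = 229.
With a per-unit subsidy paid to consumers, each effectively pays P − 3, so demand becomes Qd = 397 − 4(P − 3).
New equilibrium: consumers pay £41.4, producers receive £44.4, Q = 231.4. (Wedge: Pb − Ps = −3.)
ΔPS is the trapezoid between Q = 231.4 and Q = 229 of height £2.4: ½ · (229 + 231.4) · 2.4 = £552.48.

Producer surplus rises by £552.48.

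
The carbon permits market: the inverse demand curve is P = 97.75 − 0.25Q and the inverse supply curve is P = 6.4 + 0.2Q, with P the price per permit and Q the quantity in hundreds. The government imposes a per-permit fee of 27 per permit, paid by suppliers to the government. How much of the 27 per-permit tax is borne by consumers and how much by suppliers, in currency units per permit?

Inverting to Q(P) form: Qd = 391 − 4P; Qs = 5P − 32.
Without the tax, 391 − 4P = 5P − 32 gives 9P = 423, so P* = 47 and Q* = 203.
With the tax collected from suppliers, supply shifts: Qs = 5(P − 27) − 32.
New equilibrium: consumers pay 62, suppliers receive 35, Q = 143. (Wedge: Pb − Ps = 27.)
Burden on consumers: 15; on suppliers: 12. (They sum to 27.)

Consumers bear 15 per permit; suppliers bear 12 per permit.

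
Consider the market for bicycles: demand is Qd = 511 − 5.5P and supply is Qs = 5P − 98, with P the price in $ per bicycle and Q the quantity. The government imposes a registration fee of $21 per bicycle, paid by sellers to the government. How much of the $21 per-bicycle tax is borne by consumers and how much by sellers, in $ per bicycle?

Consumers bear $10 per bicycle; sellers bear $11 per bicycle.

Without the tax, 511 − 5.5P = 5P − 98 gives 10.5P = 609, so P* = $58 and Q* = 192.
With the tax collected from sellers, supply shifts: Qs = 5(P − 21) − 98.
Solving gives Q = 137 with consumers paying $68 and sellers receiving $47 (the $21 wedge).
Burden on consumers: $10; on sellers: $11. (They sum to $21.)
The less price-elastic side of the market bears the larger share of a per-unit tax.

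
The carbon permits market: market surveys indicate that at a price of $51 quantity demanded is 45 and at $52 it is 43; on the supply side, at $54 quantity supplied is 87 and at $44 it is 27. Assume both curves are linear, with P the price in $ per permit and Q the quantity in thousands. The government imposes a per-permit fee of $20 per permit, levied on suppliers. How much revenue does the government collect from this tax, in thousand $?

Demand slope: (43 − 45)/(52 − 51) = -2, so Qd = 147 − 2P.
Supply slope: (27 − 87)/(44 − 54) = 6, so Qs = 6P − 237.
Before the tax: set 147 − 2P = 6P − 237 → P* = $48, Q* = 51.
With the tax collected from suppliers, supply shifts: Qs = 6(P − 20) − 237.
Solving gives Q = 21 with consumers paying $63 and suppliers receiving $43 (the $20 wedge).
Revenue = t · Q = 20 · 21 = $420.

Tax revenue = $420 thousand.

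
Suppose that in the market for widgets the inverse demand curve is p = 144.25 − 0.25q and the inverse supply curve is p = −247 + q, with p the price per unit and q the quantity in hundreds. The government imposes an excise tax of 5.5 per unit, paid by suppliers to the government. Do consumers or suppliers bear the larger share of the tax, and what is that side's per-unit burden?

Rewrite in direct form: qd = 577 − 4p and qs = p + 247.
Before the tax: set 577 − 4p = p + 247 → p* = 66, q* = 313.
With the tax collected from suppliers, supply shifts: qs = (p − 5.5) + 247.
New equilibrium: consumers pay 67.1, suppliers receive 61.6, q = 308.6. (Wedge: pb − ps = 5.5.)
Per-unit burden: consumers 1.1, suppliers 4.4.
Suppliers take the larger share because supply is less price-elastic here (demand slope 4 vs supply slope 1).
The less price-elastic side of the market bears the larger share of a per-unit tax.

Suppliers bear the larger share: 4.4 per unit.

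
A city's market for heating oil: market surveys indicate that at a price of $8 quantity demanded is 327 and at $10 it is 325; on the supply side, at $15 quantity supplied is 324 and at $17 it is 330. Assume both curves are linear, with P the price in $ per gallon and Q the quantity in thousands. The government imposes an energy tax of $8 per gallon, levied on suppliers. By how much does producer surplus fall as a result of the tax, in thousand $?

Producer surplus falls by $636 thousand.

Demand slope: (325 − 327)/(10 − 8) = -1, so Qd = 335 − P.
Supply slope: (330 − 324)/(17 − 15) = 3, so Qs = 3P + 279.
Without the tax, 335 − P = 3P + 279 gives 4P = 56, so P* = $14 and Q* = 321.
With the tax collected from suppliers, supply shifts: Qs = 3(P − 8) + 279.
Solving gives Q = 315 with buyers paying $20 and suppliers receiving $12 (the $8 wedge).
ΔPS is the trapezoid between Q = 315 and Q = 321 of height $2: ½ · (321 + 315) · 2 = $636.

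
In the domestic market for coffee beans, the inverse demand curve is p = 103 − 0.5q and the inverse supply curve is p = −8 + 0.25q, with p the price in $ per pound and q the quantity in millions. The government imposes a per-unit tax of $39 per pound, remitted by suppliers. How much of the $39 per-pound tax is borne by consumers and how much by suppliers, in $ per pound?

Inverting to q(p) form: qd = 206 − 2p; qs = 4p + 32.
Before the tax: set 206 − 2p = 4p + 32 → p* = $29, q* = 148.
With the tax collected from suppliers, supply shifts: qs = 4(p − 39) + 32.
New equilibrium: consumers pay $55, suppliers receive $16, q = 96. (Wedge: pb − ps = 39.)
Burden on consumers: $26; on suppliers: $13. (They sum to $39.)
The less price-elastic side of the market bears the larger share of a per-unit tax.

Consumers bear $26 per pound; suppliers bear $13 per pound.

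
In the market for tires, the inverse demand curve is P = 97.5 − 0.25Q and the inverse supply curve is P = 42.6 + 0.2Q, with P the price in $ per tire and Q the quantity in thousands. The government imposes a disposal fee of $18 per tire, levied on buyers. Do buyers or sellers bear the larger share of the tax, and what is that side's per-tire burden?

Inverting to Q(P) form: Qd = 390 − 4P; Qs = 5P − 213.
Without the tax, 390 − 4P = 5P − 213 gives 9P = 603, so P* = $67 and Q* = 122.
With the tax collected from buyers, demand (in seller-price terms) shifts: Qd = 390 − 4(P + 18).
Solving gives Q = 82 with buyers paying $77 and sellers receiving $59 (the $18 wedge).
Per-tire burden: buyers $10, sellers $8.
Buyers take the larger share because demand is less price-elastic here (demand slope 4 vs supply slope 5).
The less price-elastic side of the market bears the larger share of a per-unit tax.

Buyers bear the larger share: $10 per tire.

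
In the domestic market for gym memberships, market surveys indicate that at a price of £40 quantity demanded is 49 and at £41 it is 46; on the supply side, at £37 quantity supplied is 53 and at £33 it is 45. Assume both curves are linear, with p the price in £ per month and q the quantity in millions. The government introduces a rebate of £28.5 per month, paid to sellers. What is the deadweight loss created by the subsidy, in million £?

Demand slope: (46 − 49)/(41 − 40) = -3, so qd = 169 − 3p.
Supply slope: (45 − 53)/(33 − 37) = 2, so qs = 2p − 21.
Before the subsidy: set 169 − 3p = 2p − 21 → p* = £38, q* = 55.
With a per-unit subsidy paid to sellers, each receives p + 28.5 per unit sold, so supply becomes qs = 2(p + 28.5) − 21.
New equilibrium: consumers pay £26.6, sellers receive £55.1, q = 89.2. (Wedge: pb − ps = −28.5.)
Quantity rises by |ΔQ| = |55 − 89.2| = 34.2.
DWL = ½ · t · |ΔQ| = ½ · 28.5 · 34.2 = £487.35.

Deadweight loss = £487.35 million.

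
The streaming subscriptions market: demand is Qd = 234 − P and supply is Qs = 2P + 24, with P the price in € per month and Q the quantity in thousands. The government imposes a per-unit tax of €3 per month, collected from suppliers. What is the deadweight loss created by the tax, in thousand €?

Deadweight loss = €3 thousand.

Without the tax, 234 − P = 2P + 24 gives 3P = 210, so P* = €70 and Q* = 164.
With the tax collected from suppliers, supply shifts: Qs = 2(P − 3) + 24.
New equilibrium: consumers pay €72, suppliers receive €69, Q = 162. (Wedge: Pb − Ps = 3.)
Quantity falls by |ΔQ| = |164 − 162| = 2.
DWL = ½ · t · |ΔQ| = ½ · 3 · 2 = €3.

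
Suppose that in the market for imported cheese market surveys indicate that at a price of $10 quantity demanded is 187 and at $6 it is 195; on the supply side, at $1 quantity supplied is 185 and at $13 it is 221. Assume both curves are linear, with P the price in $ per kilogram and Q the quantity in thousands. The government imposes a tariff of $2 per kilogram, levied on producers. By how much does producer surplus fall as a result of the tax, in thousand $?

Demand slope: (195 − 187)/(6 − 10) = -2, so Qd = 207 − 2P.
Supply slope: (221 − 185)/(13 − 1) = 3, so Qs = 3P + 182.
Before the tax: set 207 − 2P = 3P + 182 → P* = $5, Q* = 197.
With the tax collected from producers, supply shifts: Qs = 3(P − 2) + 182.
New equilibrium: buyers pay $6.2, producers receive $4.2, Q = 194.6. (Wedge: Pb − Ps = 2.)
ΔPS is the trapezoid between Q = 194.6 and Q = 197 of height $0.8: ½ · (197 + 194.6) · 0.8 = $156.64.

Producer surplus falls by $156.64 thousand.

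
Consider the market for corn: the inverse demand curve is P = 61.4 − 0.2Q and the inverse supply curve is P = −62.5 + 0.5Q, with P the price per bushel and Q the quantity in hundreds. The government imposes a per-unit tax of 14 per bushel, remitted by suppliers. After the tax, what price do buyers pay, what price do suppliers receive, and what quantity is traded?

Inverting to Q(P) form: Qd = 307 − 5P; Qs = 2P + 125.
Without the tax, 307 − 5P = 2P + 125 gives 7P = 182, so P* = 26 and Q* = 177.
With the tax collected from suppliers, supply shifts: Qs = 2(P − 14) + 125.
New equilibrium: buyers pay 30, suppliers receive 16, Q = 157. (Wedge: Pb − Ps = 14.)

Buyers pay 30; suppliers receive 16; quantity = 157.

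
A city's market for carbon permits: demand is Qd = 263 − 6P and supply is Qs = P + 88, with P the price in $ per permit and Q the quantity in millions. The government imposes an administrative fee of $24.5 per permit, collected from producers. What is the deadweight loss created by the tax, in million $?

Without the tax, 263 − 6P = P + 88 gives 7P = 175, so P* = $25 and Q* = 113.
With the tax collected from producers, supply shifts: Qs = (P − 24.5) + 88.
New equilibrium: buyers pay $28.5, producers receive $4, Q = 92. (Wedge: Pb − Ps = 24.5.)
Quantity falls by |ΔQ| = |113 − 92| = 21.
DWL = ½ · t · |ΔQ| = ½ · 24.5 · 21 = $257.25.

Deadweight loss = $257.25 million.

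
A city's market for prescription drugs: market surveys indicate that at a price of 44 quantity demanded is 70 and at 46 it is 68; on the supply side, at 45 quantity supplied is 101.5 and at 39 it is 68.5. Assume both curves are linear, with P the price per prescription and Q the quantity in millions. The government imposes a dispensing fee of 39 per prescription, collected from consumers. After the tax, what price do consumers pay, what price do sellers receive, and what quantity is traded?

Demand slope: (68 − 70)/(46 − 44) = -1, so Qd = 114 − P.
Supply slope: (68.5 − 101.5)/(39 − 45) = 5.5, so Qs = 5.5P − 146.
Without the tax, 114 − P = 5.5P − 146 gives 6.5P = 260, so P* = 40 and Q* = 74.
With the tax collected from consumers, demand (in seller-price terms) shifts: Qd = 114 − (P + 39).
New equilibrium: consumers pay 73, sellers receive 34, Q = 41. (Wedge: Pb − Ps = 39.)
The less price-elastic side of the market bears the larger share of a per-unit tax.

Consumers pay 73; sellers receive 34; quantity = 41.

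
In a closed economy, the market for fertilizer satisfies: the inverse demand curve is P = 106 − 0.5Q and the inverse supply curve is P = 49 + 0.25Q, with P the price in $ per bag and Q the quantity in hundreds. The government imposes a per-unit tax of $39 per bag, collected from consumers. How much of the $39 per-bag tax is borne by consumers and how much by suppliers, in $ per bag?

Inverting to Q(P) form: Qd = 212 − 2P; Qs = 4P − 196.
Before the tax: set 212 − 2P = 4P − 196 → P* = $68, Q* = 76.
With the tax collected from consumers, demand (in seller-price terms) shifts: Qd = 212 − 2(P + 39).
Solving gives Q = 24 with consumers paying $94 and suppliers receiving $55 (the $39 wedge).
Burden on consumers: $26; on suppliers: $13. (They sum to $39.)
The less price-elastic side of the market bears the larger share of a per-unit tax.

Consumers bear $26 per bag; suppliers bear $13 per bag.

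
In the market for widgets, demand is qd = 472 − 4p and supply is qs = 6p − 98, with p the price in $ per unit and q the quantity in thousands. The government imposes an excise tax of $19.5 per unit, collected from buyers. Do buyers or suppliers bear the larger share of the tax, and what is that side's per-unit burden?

Buyers bear the larger share: $11.7 per unit.

Before the tax: set 472 − 4p = 6p − 98 → p* = $57, q* = 244.
With the tax collected from buyers, demand (in seller-price terms) shifts: qd = 472 − 4(p + 19.5).
Solving gives q = 197.2 with buyers paying $68.7 and suppliers receiving $49.2 (the $19.5 wedge).
Per-unit burden: buyers $11.7, suppliers $7.8.
Buyers take the larger share because demand is less price-elastic here (demand slope 4 vs supply slope 6).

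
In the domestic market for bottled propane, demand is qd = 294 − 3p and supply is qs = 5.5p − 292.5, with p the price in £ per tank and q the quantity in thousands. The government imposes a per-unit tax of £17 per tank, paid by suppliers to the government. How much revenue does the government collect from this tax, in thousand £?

Without the tax, 294 − 3p = 5.5p − 292.5 gives 8.5p = 586.5, so p* = £69 and q* = 87.
With the tax collected from suppliers, supply shifts: qs = 5.5(p − 17) − 292.5.
New equilibrium: consumers pay £80, suppliers receive £63, q = 54. (Wedge: pb − ps = 17.)
Revenue = t · Q = 17 · 54 = £918.

Tax revenue = £918 thousand.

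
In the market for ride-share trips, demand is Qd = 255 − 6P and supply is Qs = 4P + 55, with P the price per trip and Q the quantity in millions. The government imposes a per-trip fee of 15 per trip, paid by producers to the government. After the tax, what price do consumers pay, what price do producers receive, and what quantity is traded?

Without the tax, 255 − 6P = 4P + 55 gives 10P = 200, so P* = 20 and Q* = 135.
With the tax collected from producers, supply shifts: Qs = 4(P − 15) + 55.
New equilibrium: consumers pay 26, producers receive 11, Q = 99. (Wedge: Pb − Ps = 15.)

Consumers pay 26; producers receive 11; quantity = 99.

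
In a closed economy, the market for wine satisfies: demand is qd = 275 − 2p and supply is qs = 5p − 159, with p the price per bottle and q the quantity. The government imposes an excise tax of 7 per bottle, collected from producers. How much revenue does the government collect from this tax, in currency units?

Tax revenue = 987.

Before the tax: set 275 − 2p = 5p − 159 → p* = 62, q* = 151.
With the tax collected from producers, supply shifts: qs = 5(p − 7) − 159.
Solving gives q = 141 with buyers paying 67 and producers receiving 60 (the 7 wedge).
Revenue = t · Q = 7 · 141 = 987.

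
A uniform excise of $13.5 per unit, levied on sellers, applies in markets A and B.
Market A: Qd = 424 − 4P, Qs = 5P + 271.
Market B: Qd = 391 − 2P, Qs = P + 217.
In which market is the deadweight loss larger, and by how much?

Market A: pre-tax P* = $17, Q* = 356; post-tax Q = 326; deadweight loss = $202.5.
Market B: pre-tax P* = $58, Q* = 275; post-tax Q = 266; deadweight loss = $60.75.
Difference: $202.5 vs $60.75 → market A is larger by $141.75.

Market A, by $141.75.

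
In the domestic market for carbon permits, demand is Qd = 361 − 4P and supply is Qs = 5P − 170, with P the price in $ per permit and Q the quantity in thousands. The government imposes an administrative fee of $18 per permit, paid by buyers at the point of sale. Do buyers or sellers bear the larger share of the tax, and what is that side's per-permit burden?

Buyers bear the larger share: $10 per permit.

Without the tax, 361 − 4P = 5P − 170 gives 9P = 531, so P* = $59 and Q* = 125.
With the tax collected from buyers, demand (in seller-price terms) shifts: Qd = 361 − 4(P + 18).
New equilibrium: buyers pay $69, sellers receive $51, Q = 85. (Wedge: Pb − Ps = 18.)
Per-permit burden: buyers $10, sellers $8.
Buyers take the larger share because demand is less price-elastic here (demand slope 4 vs supply slope 5).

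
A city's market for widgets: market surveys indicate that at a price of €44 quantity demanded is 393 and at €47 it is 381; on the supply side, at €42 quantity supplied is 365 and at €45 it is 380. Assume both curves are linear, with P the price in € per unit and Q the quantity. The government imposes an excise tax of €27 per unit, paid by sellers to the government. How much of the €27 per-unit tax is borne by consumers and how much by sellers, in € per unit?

Consumers bear €15 per unit; sellers bear €12 per unit.

Demand slope: (381 − 393)/(47 − 44) = -4, so Qd = 569 − 4P.
Supply slope: (380 − 365)/(45 − 42) = 5, so Qs = 5P + 155.
Without the tax, 569 − 4P = 5P + 155 gives 9P = 414, so P* = €46 and Q* = 385.
With the tax collected from sellers, supply shifts: Qs = 5(P − 27) + 155.
Solving gives Q = 325 with consumers paying €61 and sellers receiving €34 (the €27 wedge).
Burden on consumers: €15; on sellers: €12. (They sum to €27.)
The less price-elastic side of the market bears the larger share of a per-unit tax.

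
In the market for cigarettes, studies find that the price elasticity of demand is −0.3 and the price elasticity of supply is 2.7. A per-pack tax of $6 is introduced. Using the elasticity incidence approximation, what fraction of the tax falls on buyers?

Incidence ratio: buyers' share ≈ εs / (εs + |εd|) = 2.7 / (2.7 + 0.3) = 0.9.
Supply is the more elastic side, so buyers bear the larger share.

Buyers' share ≈ 0.9.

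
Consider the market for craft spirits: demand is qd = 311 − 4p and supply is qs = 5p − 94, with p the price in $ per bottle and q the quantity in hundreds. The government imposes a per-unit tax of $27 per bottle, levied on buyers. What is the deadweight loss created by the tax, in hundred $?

Deadweight loss = $810 hundred.

Before the tax: set 311 − 4p = 5p − 94 → p* = $45, q* = 131.
With the tax collected from buyers, demand (in seller-price terms) shifts: qd = 311 − 4(p + 27).
Solving gives q = 71 with buyers paying $60 and suppliers receiving $33 (the $27 wedge).
Quantity falls by |ΔQ| = |131 − 71| = 60.
DWL = ½ · t · |ΔQ| = ½ · 27 · 60 = $810.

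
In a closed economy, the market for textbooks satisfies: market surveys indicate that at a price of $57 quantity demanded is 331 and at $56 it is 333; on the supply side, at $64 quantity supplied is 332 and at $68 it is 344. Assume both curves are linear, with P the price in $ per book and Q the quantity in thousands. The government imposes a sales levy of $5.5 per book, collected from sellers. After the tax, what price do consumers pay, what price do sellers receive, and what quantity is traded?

Demand slope: (333 − 331)/(56 − 57) = -2, so Qd = 445 − 2P.
Supply slope: (344 − 332)/(68 − 64) = 3, so Qs = 3P + 140.
Without the tax, 445 − 2P = 3P + 140 gives 5P = 305, so P* = $61 and Q* = 323.
With the tax collected from sellers, supply shifts: Qs = 3(P − 5.5) + 140.
Solving gives Q = 316.4 with consumers paying $64.3 and sellers receiving $58.8 (the $5.5 wedge).

Consumers pay $64.3; sellers receive $58.8; quantity = 316.4.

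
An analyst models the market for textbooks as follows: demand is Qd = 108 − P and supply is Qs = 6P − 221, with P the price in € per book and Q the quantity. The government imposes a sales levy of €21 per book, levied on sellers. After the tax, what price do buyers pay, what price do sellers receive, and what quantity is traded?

Buyers pay €65; sellers receive €44; quantity = 43.

Without the tax, 108 − P = 6P − 221 gives 7P = 329, so P* = €47 and Q* = 61.
With the tax collected from sellers, supply shifts: Qs = 6(P − 21) − 221.
Solving gives Q = 43 with buyers paying €65 and sellers receiving €44 (the €21 wedge).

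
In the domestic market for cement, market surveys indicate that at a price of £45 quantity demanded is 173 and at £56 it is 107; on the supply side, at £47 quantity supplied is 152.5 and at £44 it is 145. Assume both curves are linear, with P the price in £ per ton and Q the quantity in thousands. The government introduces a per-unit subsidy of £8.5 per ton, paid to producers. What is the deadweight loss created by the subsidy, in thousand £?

Deadweight loss = £63.75 thousand.

Demand slope: (107 − 173)/(56 − 45) = -6, so Qd = 443 − 6P.
Supply slope: (145 − 152.5)/(44 − 47) = 2.5, so Qs = 2.5P + 35.
Before the subsidy: set 443 − 6P = 2.5P + 35 → P* = £48, Q* = 155.
With a per-unit subsidy paid to producers, each receives P + 8.5 per unit sold, so supply becomes Qs = 2.5(P + 8.5) + 35.
Solving gives Q = 170 with consumers paying £45.5 and producers receiving £54 (the £8.5 wedge).
Quantity rises by |ΔQ| = |155 − 170| = 15.
DWL = ½ · t · |ΔQ| = ½ · 8.5 · 15 = £63.75.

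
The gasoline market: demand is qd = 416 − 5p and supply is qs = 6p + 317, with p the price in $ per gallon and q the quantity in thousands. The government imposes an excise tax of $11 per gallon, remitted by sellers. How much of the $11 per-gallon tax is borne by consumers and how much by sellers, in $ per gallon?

Before the tax: set 416 − 5p = 6p + 317 → p* = $9, q* = 371.
With the tax collected from sellers, supply shifts: qs = 6(p − 11) + 317.
Solving gives q = 341 with consumers paying $15 and sellers receiving $4 (the $11 wedge).
Burden on consumers: $6; on sellers: $5. (They sum to $11.)

Consumers bear $6 per gallon; sellers bear $5 per gallon.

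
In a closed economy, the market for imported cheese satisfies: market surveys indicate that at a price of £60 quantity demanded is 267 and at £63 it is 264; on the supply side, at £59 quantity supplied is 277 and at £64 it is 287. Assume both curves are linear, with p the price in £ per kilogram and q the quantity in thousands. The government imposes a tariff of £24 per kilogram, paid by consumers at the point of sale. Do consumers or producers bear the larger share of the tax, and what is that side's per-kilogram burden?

Consumers bear the larger share: £16 per kilogram.

Demand slope: (264 − 267)/(63 − 60) = -1, so qd = 327 − p.
Supply slope: (287 − 277)/(64 − 59) = 2, so qs = 2p + 159.
Before the tax: set 327 − p = 2p + 159 → p* = £56, q* = 271.
With the tax collected from consumers, demand (in seller-price terms) shifts: qd = 327 − (p + 24).
Solving gives q = 255 with consumers paying £72 and producers receiving £48 (the £24 wedge).
Per-kilogram burden: consumers £16, producers £8.
Consumers take the larger share because demand is less price-elastic here (demand slope 1 vs supply slope 2).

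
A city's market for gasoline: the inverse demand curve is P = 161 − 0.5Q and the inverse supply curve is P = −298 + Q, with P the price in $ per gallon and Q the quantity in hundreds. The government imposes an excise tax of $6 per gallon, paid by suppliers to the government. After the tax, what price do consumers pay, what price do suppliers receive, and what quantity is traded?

Consumers pay $10; suppliers receive $4; quantity = 302.

Inverting to Q(P) form: Qd = 322 − 2P; Qs = P + 298.
Before the tax: set 322 − 2P = P + 298 → P* = $8, Q* = 306.
With the tax collected from suppliers, supply shifts: Qs = (P − 6) + 298.
New equilibrium: consumers pay $10, suppliers receive $4, Q = 302. (Wedge: Pb − Ps = 6.)
The less price-elastic side of the market bears the larger share of a per-unit tax.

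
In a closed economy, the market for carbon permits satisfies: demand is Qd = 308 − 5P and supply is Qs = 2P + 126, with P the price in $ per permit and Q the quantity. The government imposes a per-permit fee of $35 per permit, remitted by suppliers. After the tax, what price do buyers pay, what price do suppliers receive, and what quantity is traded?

Before the tax: set 308 − 5P = 2P + 126 → P* = $26, Q* = 178.
With the tax collected from suppliers, supply shifts: Qs = 2(P − 35) + 126.
Solving gives Q = 128 with buyers paying $36 and suppliers receiving $1 (the $35 wedge).
The less price-elastic side of the market bears the larger share of a per-unit tax.

Buyers pay $36; suppliers receive $1; quantity = 128.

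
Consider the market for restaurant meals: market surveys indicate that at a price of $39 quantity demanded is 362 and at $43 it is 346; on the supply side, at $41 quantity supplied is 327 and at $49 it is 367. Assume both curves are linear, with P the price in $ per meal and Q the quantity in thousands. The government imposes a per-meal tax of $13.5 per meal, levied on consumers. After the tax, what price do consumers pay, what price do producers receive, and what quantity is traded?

Consumers pay $51.5; producers receive $38; quantity = 312.

Demand slope: (346 − 362)/(43 − 39) = -4, so Qd = 518 − 4P.
Supply slope: (367 − 327)/(49 − 41) = 5, so Qs = 5P + 122.
Before the tax: set 518 − 4P = 5P + 122 → P* = $44, Q* = 342.
With the tax collected from consumers, demand (in seller-price terms) shifts: Qd = 518 − 4(P + 13.5).
Solving gives Q = 312 with consumers paying $51.5 and producers receiving $38 (the $13.5 wedge).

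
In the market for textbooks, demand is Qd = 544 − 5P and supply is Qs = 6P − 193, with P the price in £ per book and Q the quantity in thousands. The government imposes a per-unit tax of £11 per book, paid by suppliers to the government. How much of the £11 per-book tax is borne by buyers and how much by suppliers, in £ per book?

Buyers bear £6 per book; suppliers bear £5 per book.

Before the tax: set 544 − 5P = 6P − 193 → P* = £67, Q* = 209.
With the tax collected from suppliers, supply shifts: Qs = 6(P − 11) − 193.
New equilibrium: buyers pay £73, suppliers receive £62, Q = 179. (Wedge: Pb − Ps = 11.)
Burden on buyers: £6; on suppliers: £5. (They sum to £11.)
The less price-elastic side of the market bears the larger share of a per-unit tax.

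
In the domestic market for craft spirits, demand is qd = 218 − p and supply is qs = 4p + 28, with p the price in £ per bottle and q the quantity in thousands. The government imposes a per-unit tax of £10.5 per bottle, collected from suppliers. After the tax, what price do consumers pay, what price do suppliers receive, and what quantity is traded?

Consumers pay £46.4; suppliers receive £35.9; quantity = 171.6.

Without the tax, 218 − p = 4p + 28 gives 5p = 190, so p* = £38 and q* = 180.
With the tax collected from suppliers, supply shifts: qs = 4(p − 10.5) + 28.
New equilibrium: consumers pay £46.4, suppliers receive £35.9, q = 171.6. (Wedge: pb − ps = 10.5.)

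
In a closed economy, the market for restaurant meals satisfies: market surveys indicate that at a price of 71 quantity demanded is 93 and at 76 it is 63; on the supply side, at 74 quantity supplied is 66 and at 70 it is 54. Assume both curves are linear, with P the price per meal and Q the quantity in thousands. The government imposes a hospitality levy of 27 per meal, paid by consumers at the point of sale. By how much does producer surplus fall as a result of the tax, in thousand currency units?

Producer surplus falls by 756 thousand.

Demand slope: (63 − 93)/(76 − 71) = -6, so Qd = 519 − 6P.
Supply slope: (54 − 66)/(70 − 74) = 3, so Qs = 3P − 156.
Without the tax, 519 − 6P = 3P − 156 gives 9P = 675, so P* = 75 and Q* = 69.
With the tax collected from consumers, demand (in seller-price terms) shifts: Qd = 519 − 6(P + 27).
New equilibrium: consumers pay 84, producers receive 57, Q = 15. (Wedge: Pb − Ps = 27.)
ΔPS is the trapezoid between Q = 15 and Q = 69 of height 18: ½ · (69 + 15) · 18 = 756.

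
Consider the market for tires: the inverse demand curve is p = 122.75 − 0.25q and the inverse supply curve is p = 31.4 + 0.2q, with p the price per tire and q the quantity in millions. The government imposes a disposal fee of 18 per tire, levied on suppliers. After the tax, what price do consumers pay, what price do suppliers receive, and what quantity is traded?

Consumers pay 82; suppliers receive 64; quantity = 163.

Rewrite in direct form: qd = 491 − 4p and qs = 5p − 157.
Without the tax, 491 − 4p = 5p − 157 gives 9p = 648, so p* = 72 and q* = 203.
With the tax collected from suppliers, supply shifts: qs = 5(p − 18) − 157.
New equilibrium: consumers pay 82, suppliers receive 64, q = 163. (Wedge: pb − ps = 18.)
The less price-elastic side of the market bears the larger share of a per-unit tax.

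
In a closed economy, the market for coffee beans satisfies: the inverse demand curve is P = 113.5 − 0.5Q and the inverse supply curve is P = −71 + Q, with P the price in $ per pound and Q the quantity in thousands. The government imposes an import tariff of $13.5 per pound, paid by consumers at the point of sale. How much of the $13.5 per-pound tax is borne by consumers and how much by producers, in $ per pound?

Inverting to Q(P) form: Qd = 227 − 2P; Qs = P + 71.
Without the tax, 227 − 2P = P + 71 gives 3P = 156, so P* = $52 and Q* = 123.
With the tax collected from consumers, demand (in seller-price terms) shifts: Qd = 227 − 2(P + 13.5).
Solving gives Q = 114 with consumers paying $56.5 and producers receiving $43 (the $13.5 wedge).
Burden on consumers: $4.5; on producers: $9. (They sum to $13.5.)
The less price-elastic side of the market bears the larger share of a per-unit tax.

Consumers bear $4.5 per pound; producers bear $9 per pound.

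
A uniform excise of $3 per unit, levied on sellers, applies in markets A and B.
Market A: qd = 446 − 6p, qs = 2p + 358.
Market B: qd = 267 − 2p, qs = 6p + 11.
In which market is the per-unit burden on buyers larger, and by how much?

Market B, by $1.5.

Market A: pre-tax p* = $11, q* = 380; post-tax q = 375.5; per-unit burden on buyers = $0.75.
Market B: pre-tax p* = $32, q* = 203; post-tax q = 198.5; per-unit burden on buyers = $2.25.
Difference: $0.75 vs $2.25 → market B is larger by $1.5.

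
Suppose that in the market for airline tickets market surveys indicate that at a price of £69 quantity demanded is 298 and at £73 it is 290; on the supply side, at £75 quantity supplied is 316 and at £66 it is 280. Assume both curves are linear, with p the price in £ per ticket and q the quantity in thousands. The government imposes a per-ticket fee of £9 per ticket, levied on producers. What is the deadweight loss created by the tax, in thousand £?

Deadweight loss = £54 thousand.

Demand slope: (290 − 298)/(73 − 69) = -2, so qd = 436 − 2p.
Supply slope: (280 − 316)/(66 − 75) = 4, so qs = 4p + 16.
Before the tax: set 436 − 2p = 4p + 16 → p* = £70, q* = 296.
With the tax collected from producers, supply shifts: qs = 4(p − 9) + 16.
Solving gives q = 284 with consumers paying £76 and producers receiving £67 (the £9 wedge).
Quantity falls by |ΔQ| = |296 − 284| = 12.
DWL = ½ · t · |ΔQ| = ½ · 9 · 12 = £54.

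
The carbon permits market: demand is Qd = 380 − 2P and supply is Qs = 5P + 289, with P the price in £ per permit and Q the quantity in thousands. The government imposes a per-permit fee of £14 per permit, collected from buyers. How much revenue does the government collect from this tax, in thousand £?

Without the tax, 380 − 2P = 5P + 289 gives 7P = 91, so P* = £13 and Q* = 354.
With the tax collected from buyers, demand (in seller-price terms) shifts: Qd = 380 − 2(P + 14).
New equilibrium: buyers pay £23, producers receive £9, Q = 334. (Wedge: Pb − Ps = 14.)
Revenue = t · Q = 14 · 334 = £4676.

Tax revenue = £4676 thousand.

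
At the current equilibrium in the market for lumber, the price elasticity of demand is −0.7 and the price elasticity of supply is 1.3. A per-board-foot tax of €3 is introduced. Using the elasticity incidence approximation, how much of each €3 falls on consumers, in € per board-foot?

Consumers bear ≈ €1.95 per board-foot.

Incidence ratio: consumers' share ≈ εs / (εs + |εd|) = 1.3 / (1.3 + 0.7) = 0.65.
So consumers bear ≈ 0.65 × €3 = €1.95; producers bear €1.05.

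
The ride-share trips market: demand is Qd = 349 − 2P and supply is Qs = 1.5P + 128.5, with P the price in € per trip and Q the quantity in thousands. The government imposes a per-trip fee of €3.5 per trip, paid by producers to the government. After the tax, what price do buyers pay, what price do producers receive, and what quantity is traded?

Buyers pay €64.5; producers receive €61; quantity = 220.

Without the tax, 349 − 2P = 1.5P + 128.5 gives 3.5P = 220.5, so P* = €63 and Q* = 223.
With the tax collected from producers, supply shifts: Qs = 1.5(P − 3.5) + 128.5.
New equilibrium: buyers pay €64.5, producers receive €61, Q = 220. (Wedge: Pb − Ps = 3.5.)
The less price-elastic side of the market bears the larger share of a per-unit tax.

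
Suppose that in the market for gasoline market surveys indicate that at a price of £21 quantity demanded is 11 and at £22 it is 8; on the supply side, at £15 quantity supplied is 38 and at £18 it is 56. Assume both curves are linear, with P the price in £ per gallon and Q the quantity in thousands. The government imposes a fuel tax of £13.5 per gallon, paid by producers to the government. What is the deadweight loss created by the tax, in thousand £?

Deadweight loss = £182.25 thousand.

Demand slope: (8 − 11)/(22 − 21) = -3, so Qd = 74 − 3P.
Supply slope: (56 − 38)/(18 − 15) = 6, so Qs = 6P − 52.
Before the tax: set 74 − 3P = 6P − 52 → P* = £14, Q* = 32.
With the tax collected from producers, supply shifts: Qs = 6(P − 13.5) − 52.
New equilibrium: buyers pay £23, producers receive £9.5, Q = 5. (Wedge: Pb − Ps = 13.5.)
Quantity falls by |ΔQ| = |32 − 5| = 27.
DWL = ½ · t · |ΔQ| = ½ · 13.5 · 27 = £182.25.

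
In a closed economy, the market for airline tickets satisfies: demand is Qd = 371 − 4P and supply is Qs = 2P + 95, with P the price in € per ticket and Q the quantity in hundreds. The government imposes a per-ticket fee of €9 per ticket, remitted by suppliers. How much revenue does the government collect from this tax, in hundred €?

Tax revenue = €1575 hundred.

Before the tax: set 371 − 4P = 2P + 95 → P* = €46, Q* = 187.
With the tax collected from suppliers, supply shifts: Qs = 2(P − 9) + 95.
New equilibrium: consumers pay €49, suppliers receive €40, Q = 175. (Wedge: Pb − Ps = 9.)
Revenue = t · Q = 9 · 175 = €1575.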